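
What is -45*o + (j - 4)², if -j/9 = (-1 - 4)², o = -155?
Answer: 59416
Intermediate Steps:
j = -225 (j = -9*(-1 - 4)² = -9*(-5)² = -9*25 = -225)
-45*o + (j - 4)² = -45*(-155) + (-225 - 4)² = 6975 + (-229)² = 6975 + 52441 = 59416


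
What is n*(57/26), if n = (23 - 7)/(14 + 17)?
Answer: 456/403 ≈ 1.1315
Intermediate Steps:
n = 16/31 ≈ 0.51613
n*(57/26) = 16*(57/26)/31 = 16*(57*(1/26))/31 = (16/31)*(57/26) = 456/403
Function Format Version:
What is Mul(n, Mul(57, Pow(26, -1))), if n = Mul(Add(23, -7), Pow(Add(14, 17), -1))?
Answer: Rational(456, 403) ≈ 1.1315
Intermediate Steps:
n = Rational(16, 31) (n = Mul(16, Pow(31, -1)) = Mul(16, Rational(1, 31)) = Rational(16, 31) ≈ 0.51613)
Mul(n, Mul(57, Pow(26, -1))) = Mul(Rational(16, 31), Mul(57, Pow(26, -1))) = Mul(Rational(16, 31), Mul(57, Rational(1, 26))) = Mul(Rational(16, 31), Rational(57, 26)) = Rational(456, 403)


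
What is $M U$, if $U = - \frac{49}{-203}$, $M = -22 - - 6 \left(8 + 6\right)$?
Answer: $\frac{434}{29} \approx 14.966$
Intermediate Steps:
$M = 62$ ($M = -22 - \left(-6\right) 14 = -22 - -84 = -22 + 84 = 62$)
$U = \frac{7}{29}$ ($U = \left(-49\right) \left(- \frac{1}{203}\right) = \frac{7}{29} \approx 0.24138$)
$M U = 62 \cdot \frac{7}{29} = \frac{434}{29}$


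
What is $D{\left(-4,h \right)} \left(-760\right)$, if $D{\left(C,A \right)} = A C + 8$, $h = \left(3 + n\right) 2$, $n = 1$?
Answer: $18240$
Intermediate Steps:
$h = 8$ ($h = \left(3 + 1\right) 2 = 4 \cdot 2 = 8$)
$D{\left(C,A \right)} = 8 + A C$
$D{\left(-4,h \right)} \left(-760\right) = \left(8 + 8 \left(-4\right)\right) \left(-760\right) = \left(8 - 32\right) \left(-760\right) = \left(-24\right) \left(-760\right) = 18240$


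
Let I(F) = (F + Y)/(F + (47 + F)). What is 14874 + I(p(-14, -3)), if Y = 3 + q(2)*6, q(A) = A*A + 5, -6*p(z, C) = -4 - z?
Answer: 1948660/131 ≈ 14875.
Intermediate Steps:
p(z, C) = ⅔ + z/6 (p(z, C) = -(-4 - z)/6 = ⅔ + z/6)
q(A) = 5 + A² (q(A) = A² + 5 = 5 + A²)
Y = 57 (Y = 3 + (5 + 2²)*6 = 3 + (5 + 4)*6 = 3 + 9*6 = 3 + 54 = 57)
I(F) = (57 + F)/(47 + 2*F) (I(F) = (F + 57)/(F + (47 + F)) = (57 + F)/(47 + 2*F))
14874 + I(p(-14, -3)) = 14874 + (57 + (⅔ + (⅙)*(-14)))/(47 + 2*(⅔ + (⅙)*(-14))) = 14874 + (57 + (⅔ - 7/3))/(47 + 2*(⅔ - 7/3)) = 14874 + (57 - 5/3)/(47 + 2*(-5/3)) = 14874 + (166/3)/(47 - 10/3) = 14874 + (166/3)/(131/3) = 14874 + (3/131)*(166/3) = 14874 + 166/131 = 1948660/131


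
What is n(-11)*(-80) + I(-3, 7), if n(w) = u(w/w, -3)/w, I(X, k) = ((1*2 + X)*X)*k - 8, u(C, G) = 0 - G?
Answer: 383/11 ≈ 34.818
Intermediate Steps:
u(C, G) = -G
I(X, k) = -8 + X*k*(2 + X) (I(X, k) = ((2 + X)*X)*k - 8 = (X*(2 + X))*k - 8 = X*k*(2 + X) - 8 = -8 + X*k*(2 + X))
n(w) = 3/w (n(w) = (-1*(-3))/w = 3/w)
n(-11)*(-80) + I(-3, 7) = (3/(-11))*(-80) + (-8 + 7*(-3)**2 + 2*(-3)*7) = (3*(-1/11))*(-80) + (-8 + 7*9 - 42) = -3/11*(-80) + (-8 + 63 - 42) = 240/11 + 13 = 383/11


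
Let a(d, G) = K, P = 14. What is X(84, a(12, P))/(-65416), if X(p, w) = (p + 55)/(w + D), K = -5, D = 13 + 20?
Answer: -139/1831648 ≈ -7.5888e-5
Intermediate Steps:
D = 33
a(d, G) = -5
X(p, w) = (55 + p)/(33 + w) (X(p, w) = (p + 55)/(w + 33) = (55 + p)/(33 + w))
X(84, a(12, P))/(-65416) = ((55 + 84)/(33 - 5))/(-65416) = (139/28)*(-1/65416) = -139/1831648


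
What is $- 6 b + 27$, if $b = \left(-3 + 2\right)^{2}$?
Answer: $21$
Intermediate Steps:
$b = 1$ ($b = \left(-1\right)^{2} = 1$)
$- 6 b + 27 = \left(-6\right) 1 + 27 = -6 + 27 = 21$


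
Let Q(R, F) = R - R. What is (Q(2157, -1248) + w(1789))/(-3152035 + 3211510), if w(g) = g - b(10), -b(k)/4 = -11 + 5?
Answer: 353/11895 ≈ 0.029676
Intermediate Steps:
b(k) = 24 (b(k) = -4*(-11 + 5) = -4*(-6) = 24)
Q(R, F) = 0
w(g) = -24 + g (w(g) = g - 1*24 = g - 24 = -24 + g)
(Q(2157, -1248) + w(1789))/(-3152035 + 3211510) = (0 + (-24 + 1789))/(-3152035 + 3211510) = (0 + 1765)/59475 = 1765*(1/59475) = 353/11895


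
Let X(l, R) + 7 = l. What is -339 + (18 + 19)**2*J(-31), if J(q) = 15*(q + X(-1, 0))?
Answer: -801204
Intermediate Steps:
X(l, R) = -7 + l
J(q) = -120 + 15*q (J(q) = 15*(q + (-7 - 1)) = 15*(q - 8) = 15*(-8 + q) = -120 + 15*q)
-339 + (18 + 19)**2*J(-31) = -339 + (18 + 19)**2*(-120 + 15*(-31)) = -339 + 37**2*(-120 - 465) = -339 + 1369*(-585) = -339 - 800865 = -801204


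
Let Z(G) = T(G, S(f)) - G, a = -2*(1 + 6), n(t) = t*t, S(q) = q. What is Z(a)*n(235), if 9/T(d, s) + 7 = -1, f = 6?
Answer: 5688175/8 ≈ 7.1102e+5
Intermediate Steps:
T(d, s) = -9/8 (T(d, s) = 9/(-7 - 1) = 9/(-8) = 9*(-⅛) = -9/8)
n(t) = t²
a = -14 (a = -2*7 = -14)
Z(G) = -9/8 - G
Z(a)*n(235) = (-9/8 - 1*(-14))*235² = (-9/8 + 14)*55225 = (103/8)*55225 = 5688175/8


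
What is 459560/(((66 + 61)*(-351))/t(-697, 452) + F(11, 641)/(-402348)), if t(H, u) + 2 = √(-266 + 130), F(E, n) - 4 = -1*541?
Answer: 184240522683389089760/8935583547662265419 - 184240136544192855360*I*√34/8935583547662265419 ≈ 20.619 - 120.23*I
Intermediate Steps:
F(E, n) = -537 (F(E, n) = 4 - 1*541 = 4 - 541 = -537)
t(H, u) = -2 + 2*I*√34 (t(H, u) = -2 + √(-266 + 130) = -2 + √(-136) = -2 + 2*I*√34)
459560/(((66 + 61)*(-351))/t(-697, 452) + F(11, 641)/(-402348)) = 459560/(((66 + 61)*(-351))/(-2 + 2*I*√34) - 537/(-402348)) = 459560/((127*(-351))/(-2 + 2*I*√34) - 537*(-1/402348)) = 459560/(-44577/(-2 + 2*I*√34) + 179/134116) = 459560/(179/134116 - 44577/(-2 + 2*I*√34))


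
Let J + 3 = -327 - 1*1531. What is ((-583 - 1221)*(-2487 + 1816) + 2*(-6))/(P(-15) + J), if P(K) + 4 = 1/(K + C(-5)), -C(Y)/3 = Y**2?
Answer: -108942480/167851 ≈ -649.04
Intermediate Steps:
C(Y) = -3*Y**2
P(K) = -4 + 1/(-75 + K) (P(K) = -4 + 1/(K - 3*(-5)**2) = -4 + 1/(K - 3*25) = -4 + 1/(K - 75) = -4 + 1/(-75 + K))
J = -1861 (J = -3 + (-327 - 1*1531) = -3 + (-327 - 1531) = -3 - 1858 = -1861)
((-583 - 1221)*(-2487 + 1816) + 2*(-6))/(P(-15) + J) = ((-583 - 1221)*(-2487 + 1816) + 2*(-6))/((301 - 4*(-15))/(-75 - 15) - 1861) = (-1804*(-671) - 12)/((301 + 60)/(-90) - 1861) = (1210484 - 12)/(-1/90*361 - 1861) = 1210472/(-361/90 - 1861) = 1210472/(-167851/90) = 1210472*(-90/167851) = -108942480/167851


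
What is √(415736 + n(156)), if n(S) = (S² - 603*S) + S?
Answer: 4*√21635 ≈ 588.35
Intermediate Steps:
n(S) = S² - 602*S
√(415736 + n(156)) = √(415736 + 156*(-602 + 156)) = √(415736 + 156*(-446)) = √(415736 - 69576) = √346160 = 4*√21635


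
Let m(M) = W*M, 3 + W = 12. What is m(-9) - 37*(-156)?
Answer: 5691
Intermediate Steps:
W = 9 (W = -3 + 12 = 9)
m(M) = 9*M
m(-9) - 37*(-156) = 9*(-9) - 37*(-156) = -81 + 5772 = 5691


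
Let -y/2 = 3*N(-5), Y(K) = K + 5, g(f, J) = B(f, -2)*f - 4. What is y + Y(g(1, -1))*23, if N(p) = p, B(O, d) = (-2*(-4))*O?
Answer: 237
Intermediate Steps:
B(O, d) = 8*O
g(f, J) = -4 + 8*f**2 (g(f, J) = (8*f)*f - 4 = 8*f**2 - 4 = -4 + 8*f**2)
Y(K) = 5 + K
y = 30 (y = -6*(-5) = -2*(-15) = 30)
y + Y(g(1, -1))*23 = 30 + (5 + (-4 + 8*1**2))*23 = 30 + (5 + (-4 + 8*1))*23 = 30 + (5 + (-4 + 8))*23 = 30 + (5 + 4)*23 = 30 + 9*23 = 30 + 207 = 237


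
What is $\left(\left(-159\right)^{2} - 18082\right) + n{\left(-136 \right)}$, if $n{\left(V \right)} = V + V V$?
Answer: $25559$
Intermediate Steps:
$n{\left(V \right)} = V + V^{2}$
$\left(\left(-159\right)^{2} - 18082\right) + n{\left(-136 \right)} = \left(\left(-159\right)^{2} - 18082\right) - 136 \left(1 - 136\right) = \left(25281 - 18082\right) - -18360 = 7199 + 18360 = 25559$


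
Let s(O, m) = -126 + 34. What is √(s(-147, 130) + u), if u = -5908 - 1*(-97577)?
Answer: √91577 ≈ 302.62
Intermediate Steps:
s(O, m) = -92
u = 91669 (u = -5908 + 97577 = 91669)
√(s(-147, 130) + u) = √(-92 + 91669) = √91577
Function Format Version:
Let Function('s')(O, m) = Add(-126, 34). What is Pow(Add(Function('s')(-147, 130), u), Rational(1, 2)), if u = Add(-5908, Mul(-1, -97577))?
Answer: Pow(91577, Rational(1, 2)) ≈ 302.62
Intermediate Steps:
Function('s')(O, m) = -92
u = 91669 (u = Add(-5908, 97577) = 91669)
Pow(Add(Function('s')(-147, 130), u), Rational(1, 2)) = Pow(Add(-92, 91669), Rational(1, 2)) = Pow(91577, Rational(1, 2))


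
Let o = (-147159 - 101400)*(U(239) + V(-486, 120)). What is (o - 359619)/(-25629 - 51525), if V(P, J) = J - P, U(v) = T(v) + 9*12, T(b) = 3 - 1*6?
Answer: 29514178/12859 ≈ 2295.2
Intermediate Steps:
T(b) = -3 (T(b) = 3 - 6 = -3)
U(v) = 105 (U(v) = -3 + 9*12 = -3 + 108 = 105)
o = -176725449 (o = (-147159 - 101400)*(105 + (120 - 1*(-486))) = -248559*(105 + (120 + 486)) = -248559*(105 + 606) = -248559*711 = -176725449)
(o - 359619)/(-25629 - 51525) = (-176725449 - 359619)/(-25629 - 51525) = -177085068/(-77154) = -177085068*(-1/77154) = 29514178/12859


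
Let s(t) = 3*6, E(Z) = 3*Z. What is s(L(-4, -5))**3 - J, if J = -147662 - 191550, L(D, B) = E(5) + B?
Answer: 345044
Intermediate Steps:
L(D, B) = 15 + B (L(D, B) = 3*5 + B = 15 + B)
s(t) = 18
J = -339212
s(L(-4, -5))**3 - J = 18**3 - 1*(-339212) = 5832 + 339212 = 345044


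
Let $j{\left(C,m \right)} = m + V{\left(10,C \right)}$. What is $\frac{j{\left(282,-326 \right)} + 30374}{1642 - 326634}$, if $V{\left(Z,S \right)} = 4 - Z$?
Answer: $- \frac{15021}{162496} \approx -0.092439$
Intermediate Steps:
$j{\left(C,m \right)} = -6 + m$ ($j{\left(C,m \right)} = m + \left(4 - 10\right) = m - 6 = -6 + m$)
$\frac{j{\left(282,-326 \right)} + 30374}{1642 - 326634} = \frac{\left(-6 - 326\right) + 30374}{1642 - 326634} = \frac{-332 + 30374}{-324992} = 30042 \left(- \frac{1}{324992}\right) = - \frac{15021}{162496}$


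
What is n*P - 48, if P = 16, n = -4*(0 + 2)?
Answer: -176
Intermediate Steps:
n = -8 (n = -4*2 = -8)
n*P - 48 = -8*16 - 48 = -128 - 48 = -176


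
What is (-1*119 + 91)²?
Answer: 784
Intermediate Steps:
(-1*119 + 91)² = (-119 + 91)² = (-28)² = 784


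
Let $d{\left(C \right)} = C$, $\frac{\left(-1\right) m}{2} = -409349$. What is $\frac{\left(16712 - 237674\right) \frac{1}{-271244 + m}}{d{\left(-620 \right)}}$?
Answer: $\frac{110481}{169710740} \approx 0.000651$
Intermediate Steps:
$m = 818698$ ($m = \left(-2\right) \left(-409349\right) = 818698$)
$\frac{\left(16712 - 237674\right) \frac{1}{-271244 + m}}{d{\left(-620 \right)}} = \frac{\left(16712 - 237674\right) \frac{1}{-271244 + 818698}}{-620} = - \frac{220962}{547454} \left(- \frac{1}{620}\right) = \left(-220962\right) \frac{1}{547454} \left(- \frac{1}{620}\right) = \left(- \frac{110481}{273727}\right) \left(- \frac{1}{620}\right) = \frac{110481}{169710740}$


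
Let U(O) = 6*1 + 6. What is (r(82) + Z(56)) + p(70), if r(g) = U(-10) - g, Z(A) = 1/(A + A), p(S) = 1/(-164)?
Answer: -321427/4592 ≈ -69.997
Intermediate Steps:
p(S) = -1/164
U(O) = 12 (U(O) = 6 + 6 = 12)
Z(A) = 1/(2*A)
r(g) = 12 - g
(r(82) + Z(56)) + p(70) = ((12 - 1*82) + (½)/56) - 1/164 = ((12 - 82) + (½)*(1/56)) - 1/164 = (-70 + 1/112) - 1/164 = -7839/112 - 1/164 = -321427/4592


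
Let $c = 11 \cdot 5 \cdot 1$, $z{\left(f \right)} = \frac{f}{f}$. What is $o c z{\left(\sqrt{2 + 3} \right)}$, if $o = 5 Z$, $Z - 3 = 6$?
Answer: $2475$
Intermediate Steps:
$Z = 9$ ($Z = 3 + 6 = 9$)
$z{\left(f \right)} = 1$
$o = 45$ ($o = 5 \cdot 9 = 45$)
$c = 55$ ($c = 11 \cdot 5 = 55$)
$o c z{\left(\sqrt{2 + 3} \right)} = 45 \cdot 55 \cdot 1 = 2475 \cdot 1 = 2475$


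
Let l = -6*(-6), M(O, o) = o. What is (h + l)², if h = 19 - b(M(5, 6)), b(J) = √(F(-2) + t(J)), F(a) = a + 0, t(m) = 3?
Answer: 2916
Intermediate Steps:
F(a) = a
b(J) = 1 (b(J) = √(-2 + 3) = √1 = 1)
h = 18 (h = 19 - 1*1 = 19 - 1 = 18)
l = 36 (l = -1*(-36) = 36)
(h + l)² = (18 + 36)² = 54² = 2916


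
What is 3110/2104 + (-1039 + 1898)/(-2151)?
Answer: 2441137/2262852 ≈ 1.0788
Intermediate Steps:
3110/2104 + (-1039 + 1898)/(-2151) = 3110*(1/2104) + 859*(-1/2151) = 1555/1052 - 859/2151 = 2441137/2262852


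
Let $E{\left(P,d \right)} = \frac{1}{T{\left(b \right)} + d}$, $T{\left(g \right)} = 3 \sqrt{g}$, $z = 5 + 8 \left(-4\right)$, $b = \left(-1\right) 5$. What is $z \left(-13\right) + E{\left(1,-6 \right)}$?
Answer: $\frac{9475}{27} - \frac{i \sqrt{5}}{27} \approx 350.93 - 0.082817 i$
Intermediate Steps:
$b = -5$
$z = -27$ ($z = 5 - 32 = -27$)
$E{\left(P,d \right)} = \frac{1}{d + 3 i \sqrt{5}}$ ($E{\left(P,d \right)} = \frac{1}{3 \sqrt{-5} + d} = \frac{1}{3 i \sqrt{5} + d} = \frac{1}{d + 3 i \sqrt{5}}$)
$z \left(-13\right) + E{\left(1,-6 \right)} = \left(-27\right) \left(-13\right) + \frac{1}{-6 + 3 i \sqrt{5}} = 351 + \frac{1}{-6 + 3 i \sqrt{5}}$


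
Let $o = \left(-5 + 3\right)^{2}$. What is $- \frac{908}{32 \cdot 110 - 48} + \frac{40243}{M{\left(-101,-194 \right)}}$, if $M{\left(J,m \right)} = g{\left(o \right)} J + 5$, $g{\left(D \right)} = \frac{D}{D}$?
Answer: $- \frac{8738179}{20832} \approx -419.46$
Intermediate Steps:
$o = 4$ ($o = \left(-2\right)^{2} = 4$)
$g{\left(D \right)} = 1$
$M{\left(J,m \right)} = 5 + J$ ($M{\left(J,m \right)} = 1 J + 5 = J + 5 = 5 + J$)
$- \frac{908}{32 \cdot 110 - 48} + \frac{40243}{M{\left(-101,-194 \right)}} = - \frac{908}{32 \cdot 110 - 48} + \frac{40243}{5 - 101} = - \frac{908}{3520 - 48} + \frac{40243}{-96} = - \frac{908}{3472} + 40243 \left(- \frac{1}{96}\right) = \left(-908\right) \frac{1}{3472} - \frac{40243}{96} = - \frac{227}{868} - \frac{40243}{96} = - \frac{8738179}{20832}$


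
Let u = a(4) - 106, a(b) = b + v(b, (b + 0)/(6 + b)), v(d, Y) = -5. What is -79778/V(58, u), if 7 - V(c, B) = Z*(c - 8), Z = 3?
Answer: 79778/143 ≈ 557.89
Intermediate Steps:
a(b) = -5 + b (a(b) = b - 5 = -5 + b)
u = -107 (u = (-5 + 4) - 106 = -1 - 106 = -107)
V(c, B) = 31 - 3*c (V(c, B) = 7 - 3*(c - 8) = 7 - 3*(-8 + c) = 7 - (-24 + 3*c) = 7 + (24 - 3*c) = 31 - 3*c)
-79778/V(58, u) = -79778/(31 - 3*58) = -79778/(31 - 174) = -79778/(-143) = -79778*(-1/143) = 79778/143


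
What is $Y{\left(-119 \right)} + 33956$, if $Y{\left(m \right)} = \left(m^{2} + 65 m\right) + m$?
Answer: $40263$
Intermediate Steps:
$Y{\left(m \right)} = m^{2} + 66 m$
$Y{\left(-119 \right)} + 33956 = - 119 \left(66 - 119\right) + 33956 = \left(-119\right) \left(-53\right) + 33956 = 6307 + 33956 = 40263$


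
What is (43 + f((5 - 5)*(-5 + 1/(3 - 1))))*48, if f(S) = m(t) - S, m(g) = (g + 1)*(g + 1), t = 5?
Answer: 3792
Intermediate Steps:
m(g) = (1 + g)² (m(g) = (1 + g)*(1 + g) = (1 + g)²)
f(S) = 36 - S (f(S) = (1 + 5)² - S = 6² - S = 36 - S)
(43 + f((5 - 5)*(-5 + 1/(3 - 1))))*48 = (43 + (36 - (5 - 5)*(-5 + 1/(3 - 1))))*48 = (43 + (36 - 0*(-5 + 1/2)))*48 = (43 + (36 - 0*(-5 + ½)))*48 = (43 + (36 - 0*(-9)/2))*48 = (43 + (36 - 1*0))*48 = (43 + (36 + 0))*48 = (43 + 36)*48 = 79*48 = 3792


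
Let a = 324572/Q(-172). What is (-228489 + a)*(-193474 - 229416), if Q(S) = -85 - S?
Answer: 8269178796190/87 ≈ 9.5048e+10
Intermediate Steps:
a = 324572/87 (a = 324572/(-85 - 1*(-172)) = 324572/(-85 + 172) = 324572/87 ≈ 3730.7)
(-228489 + a)*(-193474 - 229416) = (-228489 + 324572/87)*(-193474 - 229416) = -19553971/87*(-422890) = 8269178796190/87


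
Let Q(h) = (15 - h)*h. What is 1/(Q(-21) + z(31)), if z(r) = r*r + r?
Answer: 1/236 ≈ 0.0042373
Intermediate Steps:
z(r) = r + r**2 (z(r) = r**2 + r = r + r**2)
Q(h) = h*(15 - h)
1/(Q(-21) + z(31)) = 1/(-21*(15 - 1*(-21)) + 31*(1 + 31)) = 1/(-21*(15 + 21) + 31*32) = 1/(-21*36 + 992) = 1/(-756 + 992) = 1/236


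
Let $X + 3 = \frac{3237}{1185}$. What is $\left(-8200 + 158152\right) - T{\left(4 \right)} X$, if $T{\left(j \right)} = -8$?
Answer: $\frac{59230192}{395} \approx 1.4995 \cdot 10^{5}$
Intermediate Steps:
$X = - \frac{106}{395}$ ($X = -3 + \frac{3237}{1185} = -3 + 3237 \cdot \frac{1}{1185} = -3 + \frac{1079}{395} = - \frac{106}{395} \approx -0.26835$)
$\left(-8200 + 158152\right) - T{\left(4 \right)} X = \left(-8200 + 158152\right) - \left(-8\right) \left(- \frac{106}{395}\right) = 149952 - \frac{848}{395} = \frac{59230192}{395}$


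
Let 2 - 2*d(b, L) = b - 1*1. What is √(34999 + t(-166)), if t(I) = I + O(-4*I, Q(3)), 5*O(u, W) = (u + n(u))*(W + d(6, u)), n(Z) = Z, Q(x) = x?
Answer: 69*√185/5 ≈ 187.70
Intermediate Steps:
d(b, L) = 3/2 - b/2 (d(b, L) = 1 - (b - 1*1)/2 = 1 - (b - 1)/2 = 1 - (-1 + b)/2 = 1 + (½ - b/2) = 3/2 - b/2)
O(u, W) = 2*u*(-3/2 + W)/5 (O(u, W) = ((u + u)*(W + (3/2 - ½*6)))/5 = ((2*u)*(W + (3/2 - 3)))/5 = ((2*u)*(W - 3/2))/5 = ((2*u)*(-3/2 + W))/5 = (2*u*(-3/2 + W))/5 = 2*u*(-3/2 + W)/5)
t(I) = -7*I/5 (t(I) = I + (-4*I)*(-3 + 2*3)/5 = I + (-4*I)*(-3 + 6)/5 = I + (⅕)*(-4*I)*3 = I - 12*I/5 = -7*I/5)
√(34999 + t(-166)) = √(34999 - 7/5*(-166)) = √(34999 + 1162/5) = √(176157/5) = 69*√185/5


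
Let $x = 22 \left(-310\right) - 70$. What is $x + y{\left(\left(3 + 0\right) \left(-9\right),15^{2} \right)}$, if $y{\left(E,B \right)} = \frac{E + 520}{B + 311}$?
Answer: $- \frac{3692547}{536} \approx -6889.1$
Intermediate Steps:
$y{\left(E,B \right)} = \frac{520 + E}{311 + B}$
$x = -6890$ ($x = -6820 - 70 = -6890$)
$x + y{\left(\left(3 + 0\right) \left(-9\right),15^{2} \right)} = -6890 + \frac{520 + \left(3 + 0\right) \left(-9\right)}{311 + 15^{2}} = -6890 + \frac{520 + 3 \left(-9\right)}{311 + 225} = -6890 + \frac{520 - 27}{536} = -6890 + \frac{1}{536} \cdot 493 = -6890 + \frac{493}{536} = - \frac{3692547}{536}$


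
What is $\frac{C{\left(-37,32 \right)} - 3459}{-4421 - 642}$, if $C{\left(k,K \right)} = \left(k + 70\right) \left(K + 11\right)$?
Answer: $\frac{2040}{5063} \approx 0.40292$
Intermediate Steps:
$C{\left(k,K \right)} = \left(11 + K\right) \left(70 + k\right)$ ($C{\left(k,K \right)} = \left(70 + k\right) \left(11 + K\right) = \left(11 + K\right) \left(70 + k\right)$)
$\frac{C{\left(-37,32 \right)} - 3459}{-4421 - 642} = \frac{\left(770 + 11 \left(-37\right) + 70 \cdot 32 + 32 \left(-37\right)\right) - 3459}{-4421 - 642} = \frac{\left(770 - 407 + 2240 - 1184\right) - 3459}{-5063} = \left(1419 - 3459\right) \left(- \frac{1}{5063}\right) = \left(-2040\right) \left(- \frac{1}{5063}\right) = \frac{2040}{5063}$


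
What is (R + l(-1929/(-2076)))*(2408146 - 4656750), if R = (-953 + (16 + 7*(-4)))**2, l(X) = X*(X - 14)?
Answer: -250676798176512215/119716 ≈ -2.0939e+12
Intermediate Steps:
l(X) = X*(-14 + X)
R = 931225 (R = (-953 + (16 - 28))**2 = (-953 - 12)**2 = (-965)**2 = 931225)
(R + l(-1929/(-2076)))*(2408146 - 4656750) = (931225 + (-1929/(-2076))*(-14 - 1929/(-2076)))*(2408146 - 4656750) = (931225 + (-1929*(-1/2076))*(-14 - 1929*(-1/2076)))*(-2248604) = (931225 + 643*(-14 + 643/692)/692)*(-2248604) = (931225 + (643/692)*(-9045/692))*(-2248604) = (931225 - 5815935/478864)*(-2248604) = (445924312465/478864)*(-2248604) = -250676798176512215/119716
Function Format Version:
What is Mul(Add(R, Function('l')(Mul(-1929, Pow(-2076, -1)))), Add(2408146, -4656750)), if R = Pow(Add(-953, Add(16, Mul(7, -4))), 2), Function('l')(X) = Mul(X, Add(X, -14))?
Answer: Rational(-250676798176512215, 119716) ≈ -2.0939e+12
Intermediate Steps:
Function('l')(X) = Mul(X, Add(-14, X))
R = 931225 (R = Pow(Add(-953, Add(16, -28)), 2) = Pow(Add(-953, -12), 2) = Pow(-965, 2) = 931225)
Mul(Add(R, Function('l')(Mul(-1929, Pow(-2076, -1)))), Add(2408146, -4656750)) = Mul(Add(931225, Mul(Mul(-1929, Pow(-2076, -1)), Add(-14, Mul(-1929, Pow(-2076, -1))))), Add(2408146, -4656750)) = Mul(Add(931225, Mul(Mul(-1929, Rational(-1, 2076)), Add(-14, Mul(-1929, Rational(-1, 2076))))), -2248604) = Mul(Add(931225, Mul(Rational(643, 692), Add(-14, Rational(643, 692)))), -2248604) = Mul(Add(931225, Mul(Rational(643, 692), Rational(-9045, 692))), -2248604) = Mul(Add(931225, Rational(-5815935, 478864)), -2248604) = Mul(Rational(445924312465, 478864), -2248604) = Rational(-250676798176512215, 119716)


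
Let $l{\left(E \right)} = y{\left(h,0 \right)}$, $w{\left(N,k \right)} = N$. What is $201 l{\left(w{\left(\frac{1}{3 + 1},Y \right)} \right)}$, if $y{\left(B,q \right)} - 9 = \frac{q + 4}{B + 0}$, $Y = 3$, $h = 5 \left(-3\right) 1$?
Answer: $\frac{8777}{5} \approx 1755.4$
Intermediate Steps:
$h = -15$ ($h = \left(-15\right) 1 = -15$)
$y{\left(B,q \right)} = 9 + \frac{4 + q}{B}$ ($y{\left(B,q \right)} = 9 + \frac{q + 4}{B + 0} = 9 + \frac{4 + q}{B}$)
$l{\left(E \right)} = \frac{131}{15}$ ($l{\left(E \right)} = \frac{4 + 0 + 9 \left(-15\right)}{-15} = - \frac{4 + 0 - 135}{15} = \left(- \frac{1}{15}\right) \left(-131\right) = \frac{131}{15}$)
$201 l{\left(w{\left(\frac{1}{3 + 1},Y \right)} \right)} = 201 \cdot \frac{131}{15} = \frac{8777}{5}$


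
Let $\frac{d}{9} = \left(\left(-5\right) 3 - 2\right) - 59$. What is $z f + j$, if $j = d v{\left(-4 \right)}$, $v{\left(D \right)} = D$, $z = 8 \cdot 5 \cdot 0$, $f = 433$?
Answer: $2736$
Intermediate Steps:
$z = 0$ ($z = 40 \cdot 0 = 0$)
$d = -684$ ($d = 9 \left(\left(\left(-5\right) 3 - 2\right) - 59\right) = 9 \left(\left(-15 - 2\right) - 59\right) = 9 \left(-17 - 59\right) = 9 \left(-76\right) = -684$)
$j = 2736$ ($j = \left(-684\right) \left(-4\right) = 2736$)
$z f + j = 0 \cdot 433 + 2736 = 0 + 2736 = 2736$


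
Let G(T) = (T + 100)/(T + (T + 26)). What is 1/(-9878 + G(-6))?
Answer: -7/69099 ≈ -0.00010130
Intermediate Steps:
G(T) = (100 + T)/(26 + 2*T) (G(T) = (100 + T)/(T + (26 + T)) = (100 + T)/(26 + 2*T))
1/(-9878 + G(-6)) = 1/(-9878 + (100 - 6)/(2*(13 - 6))) = 1/(-9878 + (½)*94/7) = 1/(-9878 + (½)*(⅐)*94) = 1/(-9878 + 47/7) = 1/(-69099/7) = -7/69099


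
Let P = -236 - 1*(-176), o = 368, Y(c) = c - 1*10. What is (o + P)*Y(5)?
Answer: -1540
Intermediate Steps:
Y(c) = -10 + c (Y(c) = c - 10 = -10 + c)
P = -60 (P = -236 + 176 = -60)
(o + P)*Y(5) = (368 - 60)*(-10 + 5) = 308*(-5) = -1540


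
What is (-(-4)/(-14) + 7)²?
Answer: 2209/49 ≈ 45.082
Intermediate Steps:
(-(-4)/(-14) + 7)² = (-(-4)*(-1)/14 + 7)² = (-1*2/7 + 7)² = (-2/7 + 7)² = (47/7)² = 2209/49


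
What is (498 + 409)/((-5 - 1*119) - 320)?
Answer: -907/444 ≈ -2.0428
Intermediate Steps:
(498 + 409)/((-5 - 1*119) - 320) = 907/((-5 - 119) - 320) = 907/(-124 - 320) = 907/(-444) = 907*(-1/444) = -907/444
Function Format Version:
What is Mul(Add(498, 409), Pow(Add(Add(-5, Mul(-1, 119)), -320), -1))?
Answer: Rational(-907, 444) ≈ -2.0428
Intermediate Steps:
Mul(Add(498, 409), Pow(Add(Add(-5, Mul(-1, 119)), -320), -1)) = Mul(907, Pow(Add(Add(-5, -119), -320), -1)) = Mul(907, Pow(Add(-124, -320), -1)) = Mul(907, Pow(-444, -1)) = Mul(907, Rational(-1, 444)) = Rational(-907, 444)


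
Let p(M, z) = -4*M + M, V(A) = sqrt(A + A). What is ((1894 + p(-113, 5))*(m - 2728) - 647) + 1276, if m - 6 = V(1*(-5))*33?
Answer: -6077597 + 73689*I*sqrt(10) ≈ -6.0776e+6 + 2.3303e+5*I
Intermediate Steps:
V(A) = sqrt(2)*sqrt(A) (V(A) = sqrt(2*A) = sqrt(2)*sqrt(A))
m = 6 + 33*I*sqrt(10) (m = 6 + (sqrt(2)*sqrt(1*(-5)))*33 = 6 + (sqrt(2)*sqrt(-5))*33 = 6 + (sqrt(2)*(I*sqrt(5)))*33 = 6 + (I*sqrt(10))*33 = 6 + 33*I*sqrt(10) ≈ 6.0 + 104.36*I)
p(M, z) = -3*M
((1894 + p(-113, 5))*(m - 2728) - 647) + 1276 = ((1894 - 3*(-113))*((6 + 33*I*sqrt(10)) - 2728) - 647) + 1276 = ((1894 + 339)*(-2722 + 33*I*sqrt(10)) - 647) + 1276 = (2233*(-2722 + 33*I*sqrt(10)) - 647) + 1276 = ((-6078226 + 73689*I*sqrt(10)) - 647) + 1276 = (-6078873 + 73689*I*sqrt(10)) + 1276 = -6077597 + 73689*I*sqrt(10)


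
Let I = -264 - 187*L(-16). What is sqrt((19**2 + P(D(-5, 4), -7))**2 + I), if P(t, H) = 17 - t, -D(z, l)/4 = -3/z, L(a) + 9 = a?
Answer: sqrt(3727879)/5 ≈ 386.15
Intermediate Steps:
L(a) = -9 + a
D(z, l) = 12/z (D(z, l) = -(-12)/z = 12/z)
I = 4411 (I = -264 - 187*(-9 - 16) = -264 - 187*(-25) = -264 + 4675 = 4411)
sqrt((19**2 + P(D(-5, 4), -7))**2 + I) = sqrt((19**2 + (17 - 12/(-5)))**2 + 4411) = sqrt((361 + (17 - 12*(-1)/5))**2 + 4411) = sqrt((361 + (17 - 1*(-12/5)))**2 + 4411) = sqrt((361 + (17 + 12/5))**2 + 4411) = sqrt((361 + 97/5)**2 + 4411) = sqrt((1902/5)**2 + 4411) = sqrt(3617604/25 + 4411) = sqrt(3727879/25) = sqrt(3727879)/5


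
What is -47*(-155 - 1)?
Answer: 7332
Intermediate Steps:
-47*(-155 - 1) = -47*(-156) = 7332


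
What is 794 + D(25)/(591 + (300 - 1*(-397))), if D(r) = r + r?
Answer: 511361/644 ≈ 794.04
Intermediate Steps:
D(r) = 2*r
794 + D(25)/(591 + (300 - 1*(-397))) = 794 + (2*25)/(591 + (300 - 1*(-397))) = 794 + 50/(591 + (300 + 397)) = 794 + 50/(591 + 697) = 794 + 50/1288 = 794 + (1/1288)*50 = 794 + 25/644 = 511361/644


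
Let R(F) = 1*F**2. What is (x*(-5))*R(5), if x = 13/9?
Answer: -1625/9 ≈ -180.56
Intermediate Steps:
R(F) = F**2
x = 13/9 (x = 13*(1/9) = 13/9 ≈ 1.4444)
(x*(-5))*R(5) = ((13/9)*(-5))*5**2 = -65/9*25 = -1625/9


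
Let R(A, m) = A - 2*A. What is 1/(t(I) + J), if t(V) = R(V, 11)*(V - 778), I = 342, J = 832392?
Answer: 1/981504 ≈ 1.0188e-6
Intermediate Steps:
R(A, m) = -A
t(V) = -V*(-778 + V) (t(V) = (-V)*(V - 778) = (-V)*(-778 + V) = -V*(-778 + V))
1/(t(I) + J) = 1/(342*(778 - 1*342) + 832392) = 1/(342*(778 - 342) + 832392) = 1/(342*436 + 832392) = 1/(149112 + 832392) = 1/981504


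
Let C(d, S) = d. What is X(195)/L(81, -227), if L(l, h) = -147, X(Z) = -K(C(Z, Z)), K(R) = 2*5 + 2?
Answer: 4/49 ≈ 0.081633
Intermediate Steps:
K(R) = 12 (K(R) = 10 + 2 = 12)
X(Z) = -12 (X(Z) = -1*12 = -12)
X(195)/L(81, -227) = -12/(-147) = -12*(-1/147) = 4/49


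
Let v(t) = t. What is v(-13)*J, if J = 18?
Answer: -234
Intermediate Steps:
v(-13)*J = -13*18 = -234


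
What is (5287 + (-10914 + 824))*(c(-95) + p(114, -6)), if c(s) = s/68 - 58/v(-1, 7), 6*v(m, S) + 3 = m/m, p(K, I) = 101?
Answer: -89359815/68 ≈ -1.3141e+6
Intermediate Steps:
v(m, S) = -⅓ (v(m, S) = -½ + (m/m)/6 = -½ + (⅙)*1 = -½ + ⅙ = -⅓)
c(s) = 174 + s/68 (c(s) = s/68 - 58/(-⅓) = s*(1/68) - 58*(-3) = s/68 + 174 = 174 + s/68)
(5287 + (-10914 + 824))*(c(-95) + p(114, -6)) = (5287 + (-10914 + 824))*((174 + (1/68)*(-95)) + 101) = (5287 - 10090)*((174 - 95/68) + 101) = -4803*(11737/68 + 101) = -4803*18605/68 = -89359815/68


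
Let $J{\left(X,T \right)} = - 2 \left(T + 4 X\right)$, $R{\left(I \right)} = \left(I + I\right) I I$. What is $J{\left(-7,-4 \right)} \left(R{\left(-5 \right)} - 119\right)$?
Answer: $-23616$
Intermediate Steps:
$R{\left(I \right)} = 2 I^{3}$ ($R{\left(I \right)} = 2 I I I = 2 I^{2} I = 2 I^{3}$)
$J{\left(X,T \right)} = - 8 X - 2 T$
$J{\left(-7,-4 \right)} \left(R{\left(-5 \right)} - 119\right) = \left(\left(-8\right) \left(-7\right) - -8\right) \left(2 \left(-5\right)^{3} - 119\right) = \left(56 + 8\right) \left(2 \left(-125\right) - 119\right) = 64 \left(-250 - 119\right) = 64 \left(-369\right) = -23616$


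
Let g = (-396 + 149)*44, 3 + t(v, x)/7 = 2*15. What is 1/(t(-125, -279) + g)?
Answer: -1/10679 ≈ -9.3642e-5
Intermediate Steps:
t(v, x) = 189 (t(v, x) = -21 + 7*(2*15) = -21 + 7*30 = -21 + 210 = 189)
g = -10868 (g = -247*44 = -10868)
1/(t(-125, -279) + g) = 1/(189 - 10868) = 1/(-10679) = -1/10679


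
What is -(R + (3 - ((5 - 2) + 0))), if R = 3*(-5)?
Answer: 15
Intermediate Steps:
R = -15
-(R + (3 - ((5 - 2) + 0))) = -(-15 + (3 - ((5 - 2) + 0))) = -(-15 + (3 - (3 + 0))) = -(-15 + (3 - 1*3)) = -(-15 + (3 - 3)) = -(-15 + 0) = -1*(-15) = 15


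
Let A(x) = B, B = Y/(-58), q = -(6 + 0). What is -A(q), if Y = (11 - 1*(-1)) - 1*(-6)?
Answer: 9/29 ≈ 0.31034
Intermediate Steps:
Y = 18 (Y = (11 + 1) + 6 = 12 + 6 = 18)
q = -6 (q = -1*6 = -6)
B = -9/29 (B = 18/(-58) = 18*(-1/58) = -9/29 ≈ -0.31034)
A(x) = -9/29
-A(q) = -1*(-9/29) = 9/29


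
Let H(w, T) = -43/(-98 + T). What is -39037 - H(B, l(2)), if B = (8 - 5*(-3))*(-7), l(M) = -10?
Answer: -4216039/108 ≈ -39037.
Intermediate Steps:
B = -161 (B = (8 + 15)*(-7) = 23*(-7) = -161)
-39037 - H(B, l(2)) = -39037 - (-43)/(-98 - 10) = -39037 - (-43)/(-108) = -39037 - (-43)*(-1)/108 = -39037 - 1*43/108 = -39037 - 43/108 = -4216039/108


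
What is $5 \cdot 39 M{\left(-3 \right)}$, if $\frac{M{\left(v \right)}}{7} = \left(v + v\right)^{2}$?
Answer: $49140$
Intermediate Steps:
$M{\left(v \right)} = 28 v^{2}$ ($M{\left(v \right)} = 7 \left(v + v\right)^{2} = 7 \left(2 v\right)^{2} = 7 \cdot 4 v^{2} = 28 v^{2}$)
$5 \cdot 39 M{\left(-3 \right)} = 5 \cdot 39 \cdot 28 \left(-3\right)^{2} = 195 \cdot 28 \cdot 9 = 195 \cdot 252 = 49140$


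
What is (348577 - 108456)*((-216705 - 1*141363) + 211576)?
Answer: -35175805532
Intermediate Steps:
(348577 - 108456)*((-216705 - 1*141363) + 211576) = 240121*((-216705 - 141363) + 211576) = 240121*(-358068 + 211576) = 240121*(-146492) = -35175805532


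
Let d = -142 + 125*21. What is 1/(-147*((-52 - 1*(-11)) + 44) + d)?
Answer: 1/2042 ≈ 0.00048972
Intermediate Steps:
d = 2483 (d = -142 + 2625 = 2483)
1/(-147*((-52 - 1*(-11)) + 44) + d) = 1/(-147*((-52 - 1*(-11)) + 44) + 2483) = 1/(-147*((-52 + 11) + 44) + 2483) = 1/(-147*(-41 + 44) + 2483) = 1/(-147*3 + 2483) = 1/(-441 + 2483) = 1/2042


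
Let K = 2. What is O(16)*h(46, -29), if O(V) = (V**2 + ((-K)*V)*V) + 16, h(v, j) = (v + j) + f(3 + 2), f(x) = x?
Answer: -5280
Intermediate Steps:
h(v, j) = 5 + j + v (h(v, j) = (v + j) + (3 + 2) = (j + v) + 5 = 5 + j + v)
O(V) = 16 - V**2 (O(V) = (V**2 + ((-1*2)*V)*V) + 16 = (V**2 + (-2*V)*V) + 16 = (V**2 - 2*V**2) + 16 = -V**2 + 16 = 16 - V**2)
O(16)*h(46, -29) = (16 - 1*16**2)*(5 - 29 + 46) = (16 - 1*256)*22 = (16 - 256)*22 = -240*22 = -5280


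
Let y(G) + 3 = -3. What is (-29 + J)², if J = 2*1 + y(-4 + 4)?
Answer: 1089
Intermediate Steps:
y(G) = -6 (y(G) = -3 - 3 = -6)
J = -4 (J = 2*1 - 6 = 2 - 6 = -4)
(-29 + J)² = (-29 - 4)² = (-33)² = 1089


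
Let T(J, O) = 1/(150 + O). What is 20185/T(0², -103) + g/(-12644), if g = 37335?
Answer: 11995262245/12644 ≈ 9.4869e+5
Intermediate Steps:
20185/T(0², -103) + g/(-12644) = 20185/(1/(150 - 103)) + 37335/(-12644) = 20185/(1/47) + 37335*(-1/12644) = 20185/(1/47) - 37335/12644 = 20185*47 - 37335/12644 = 948695 - 37335/12644 = 11995262245/12644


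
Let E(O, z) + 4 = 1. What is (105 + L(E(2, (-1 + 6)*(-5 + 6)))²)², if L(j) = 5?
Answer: 16900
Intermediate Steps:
E(O, z) = -3 (E(O, z) = -4 + 1 = -3)
(105 + L(E(2, (-1 + 6)*(-5 + 6)))²)² = (105 + 5²)² = (105 + 25)² = 130² = 16900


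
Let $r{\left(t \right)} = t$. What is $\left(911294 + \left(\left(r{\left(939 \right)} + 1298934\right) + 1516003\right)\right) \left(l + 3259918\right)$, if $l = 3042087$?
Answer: $23488643975850$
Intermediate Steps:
$\left(911294 + \left(\left(r{\left(939 \right)} + 1298934\right) + 1516003\right)\right) \left(l + 3259918\right) = \left(911294 + \left(\left(939 + 1298934\right) + 1516003\right)\right) \left(3042087 + 3259918\right) = \left(911294 + \left(1299873 + 1516003\right)\right) 6302005 = \left(911294 + 2815876\right) 6302005 = 3727170 \cdot 6302005 = 23488643975850$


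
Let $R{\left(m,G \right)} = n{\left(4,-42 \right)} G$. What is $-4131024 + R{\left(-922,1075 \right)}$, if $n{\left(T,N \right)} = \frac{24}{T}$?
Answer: $-4124574$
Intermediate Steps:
$R{\left(m,G \right)} = 6 G$ ($R{\left(m,G \right)} = \frac{24}{4} G = 24 \cdot \frac{1}{4} G = 6 G$)
$-4131024 + R{\left(-922,1075 \right)} = -4131024 + 6 \cdot 1075 = -4131024 + 6450 = -4124574$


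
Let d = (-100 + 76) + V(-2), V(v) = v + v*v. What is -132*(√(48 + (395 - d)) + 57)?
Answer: -7524 - 132*√465 ≈ -10370.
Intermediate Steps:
V(v) = v + v²
d = -22 (d = (-100 + 76) - 2*(1 - 2) = -24 - 2*(-1) = -24 + 2 = -22)
-132*(√(48 + (395 - d)) + 57) = -132*(√(48 + (395 - 1*(-22))) + 57) = -132*(√(48 + (395 + 22)) + 57) = -132*(√(48 + 417) + 57) = -132*(√465 + 57) = -132*(57 + √465) = -7524 - 132*√465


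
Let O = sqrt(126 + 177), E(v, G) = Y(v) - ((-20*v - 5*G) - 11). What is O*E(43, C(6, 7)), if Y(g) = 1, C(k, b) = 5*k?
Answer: 1022*sqrt(303) ≈ 17790.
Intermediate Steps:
E(v, G) = 12 + 5*G + 20*v (E(v, G) = 1 - ((-20*v - 5*G) - 11) = 1 - (-11 - 20*v - 5*G) = 1 + (11 + 5*G + 20*v) = 12 + 5*G + 20*v)
O = sqrt(303) ≈ 17.407
O*E(43, C(6, 7)) = sqrt(303)*(12 + 5*(5*6) + 20*43) = sqrt(303)*(12 + 5*30 + 860) = sqrt(303)*(12 + 150 + 860) = sqrt(303)*1022 = 1022*sqrt(303)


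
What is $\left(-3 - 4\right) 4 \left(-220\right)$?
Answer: $6160$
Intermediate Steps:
$\left(-3 - 4\right) 4 \left(-220\right) = \left(-7\right) 4 \left(-220\right) = \left(-28\right) \left(-220\right) = 6160$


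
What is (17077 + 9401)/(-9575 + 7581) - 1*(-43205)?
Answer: 43062146/997 ≈ 43192.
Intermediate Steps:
(17077 + 9401)/(-9575 + 7581) - 1*(-43205) = 26478/(-1994) + 43205 = 26478*(-1/1994) + 43205 = -13239/997 + 43205 = 43062146/997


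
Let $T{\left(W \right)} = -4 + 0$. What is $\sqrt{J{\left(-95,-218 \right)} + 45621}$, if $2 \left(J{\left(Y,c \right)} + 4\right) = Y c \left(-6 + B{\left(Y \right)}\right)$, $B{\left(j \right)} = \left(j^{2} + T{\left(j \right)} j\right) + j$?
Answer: $7 \sqrt{1967113} \approx 9817.8$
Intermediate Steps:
$T{\left(W \right)} = -4$
$B{\left(j \right)} = j^{2} - 3 j$ ($B{\left(j \right)} = \left(j^{2} - 4 j\right) + j = j^{2} - 3 j$)
$J{\left(Y,c \right)} = -4 + \frac{Y c \left(-6 + Y \left(-3 + Y\right)\right)}{2}$
$\sqrt{J{\left(-95,-218 \right)} + 45621} = \sqrt{\left(-4 - \left(-285\right) \left(-218\right) + \frac{1}{2} \left(-218\right) \left(-95\right)^{2} \left(-3 - 95\right)\right) + 45621} = \sqrt{\left(-4 - 62130 + \frac{1}{2} \left(-218\right) 9025 \left(-98\right)\right) + 45621} = \sqrt{\left(-4 - 62130 + 96405050\right) + 45621} = \sqrt{96342916 + 45621} = \sqrt{96388537} = 7 \sqrt{1967113}$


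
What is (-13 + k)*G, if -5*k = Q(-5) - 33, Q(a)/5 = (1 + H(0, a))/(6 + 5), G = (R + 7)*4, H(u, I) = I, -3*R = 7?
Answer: -18592/165 ≈ -112.68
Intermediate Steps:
R = -7/3 (R = -⅓*7 = -7/3 ≈ -2.3333)
G = 56/3 (G = (-7/3 + 7)*4 = (14/3)*4 = 56/3 ≈ 18.667)
Q(a) = 5/11 + 5*a/11 (Q(a) = 5*((1 + a)/(6 + 5)) = 5*((1 + a)/11) = 5*((1 + a)*(1/11)) = 5*(1/11 + a/11) = 5/11 + 5*a/11)
k = 383/55 (k = -((5/11 + (5/11)*(-5)) - 33)/5 = -((5/11 - 25/11) - 33)/5 = -(-20/11 - 33)/5 = -⅕*(-383/11) = 383/55 ≈ 6.9636)
(-13 + k)*G = (-13 + 383/55)*(56/3) = -332/55*56/3 = -18592/165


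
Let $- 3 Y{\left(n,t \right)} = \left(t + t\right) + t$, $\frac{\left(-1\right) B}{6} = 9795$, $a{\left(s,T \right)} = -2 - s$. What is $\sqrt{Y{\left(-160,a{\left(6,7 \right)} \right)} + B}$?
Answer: $i \sqrt{58762} \approx 242.41 i$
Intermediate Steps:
$B = -58770$ ($B = \left(-6\right) 9795 = -58770$)
$Y{\left(n,t \right)} = - t$ ($Y{\left(n,t \right)} = - \frac{\left(t + t\right) + t}{3} = - \frac{2 t + t}{3} = - \frac{3 t}{3} = - t$)
$\sqrt{Y{\left(-160,a{\left(6,7 \right)} \right)} + B} = \sqrt{- (-2 - 6) - 58770} = \sqrt{\left(-1\right) \left(-8\right) - 58770} = \sqrt{8 - 58770} = \sqrt{-58762} = i \sqrt{58762}$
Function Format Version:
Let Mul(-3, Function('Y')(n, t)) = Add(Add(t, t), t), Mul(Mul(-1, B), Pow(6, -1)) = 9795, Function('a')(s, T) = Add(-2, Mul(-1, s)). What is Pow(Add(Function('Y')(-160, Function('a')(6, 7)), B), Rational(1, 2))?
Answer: Mul(I, Pow(58762, Rational(1, 2))) ≈ Mul(242.41, I)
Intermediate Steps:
B = -58770 (B = Mul(-6, 9795) = -58770)
Function('Y')(n, t) = Mul(-1, t) (Function('Y')(n, t) = Mul(Rational(-1, 3), Add(Add(t, t), t)) = Mul(Rational(-1, 3), Add(Mul(2, t), t)) = Mul(Rational(-1, 3), Mul(3, t)) = Mul(-1, t))
Pow(Add(Function('Y')(-160, Function('a')(6, 7)), B), Rational(1, 2)) = Pow(Add(Mul(-1, Add(-2, Mul(-1, 6))), -58770), Rational(1, 2)) = Pow(Add(Mul(-1, Add(-2, -6)), -58770), Rational(1, 2)) = Pow(Add(Mul(-1, -8), -58770), Rational(1, 2)) = Pow(Add(8, -58770), Rational(1, 2)) = Pow(-58762, Rational(1, 2)) = Mul(I, Pow(58762, Rational(1, 2)))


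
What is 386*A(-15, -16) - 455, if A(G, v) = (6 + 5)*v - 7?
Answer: -71093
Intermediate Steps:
A(G, v) = -7 + 11*v (A(G, v) = 11*v - 7 = -7 + 11*v)
386*A(-15, -16) - 455 = 386*(-7 + 11*(-16)) - 455 = 386*(-7 - 176) - 455 = 386*(-183) - 455 = -70638 - 455 = -71093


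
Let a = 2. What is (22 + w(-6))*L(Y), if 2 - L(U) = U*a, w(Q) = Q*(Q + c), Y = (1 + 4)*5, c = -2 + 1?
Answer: -3072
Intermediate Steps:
c = -1
Y = 25 (Y = 5*5 = 25)
w(Q) = Q*(-1 + Q) (w(Q) = Q*(Q - 1) = Q*(-1 + Q))
L(U) = 2 - 2*U (L(U) = 2 - U*2 = 2 - 2*U)
(22 + w(-6))*L(Y) = (22 - 6*(-1 - 6))*(2 - 2*25) = (22 - 6*(-7))*(2 - 50) = (22 + 42)*(-48) = 64*(-48) = -3072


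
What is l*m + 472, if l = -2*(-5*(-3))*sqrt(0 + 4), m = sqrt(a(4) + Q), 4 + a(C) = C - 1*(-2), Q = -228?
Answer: 472 - 60*I*sqrt(226) ≈ 472.0 - 902.0*I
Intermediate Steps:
a(C) = -2 + C (a(C) = -4 + (C - 1*(-2)) = -4 + (C + 2) = -4 + (2 + C) = -2 + C)
m = I*sqrt(226) (m = sqrt((-2 + 4) - 228) = sqrt(2 - 228) = sqrt(-226) = I*sqrt(226) ≈ 15.033*I)
l = -60 (l = -30*sqrt(4) = -30*2 = -2*30 = -60)
l*m + 472 = -60*I*sqrt(226) + 472 = 472 - 60*I*sqrt(226)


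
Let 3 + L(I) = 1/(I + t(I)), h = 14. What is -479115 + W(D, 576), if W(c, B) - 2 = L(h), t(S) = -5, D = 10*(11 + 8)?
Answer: -4312043/9 ≈ -4.7912e+5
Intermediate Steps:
D = 190 (D = 10*19 = 190)
L(I) = -3 + 1/(-5 + I) (L(I) = -3 + 1/(I - 5) = -3 + 1/(-5 + I))
W(c, B) = -8/9 (W(c, B) = 2 + (16 - 3*14)/(-5 + 14) = 2 + (16 - 42)/9 = 2 + (⅑)*(-26) = 2 - 26/9 = -8/9)
-479115 + W(D, 576) = -479115 - 8/9 = -4312043/9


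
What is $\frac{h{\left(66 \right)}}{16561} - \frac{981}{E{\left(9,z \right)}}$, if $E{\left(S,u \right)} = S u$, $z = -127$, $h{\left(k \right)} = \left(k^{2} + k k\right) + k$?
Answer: $\frac{2919955}{2103247} \approx 1.3883$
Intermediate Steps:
$h{\left(k \right)} = k + 2 k^{2}$ ($h{\left(k \right)} = \left(k^{2} + k^{2}\right) + k = 2 k^{2} + k = k + 2 k^{2}$)
$\frac{h{\left(66 \right)}}{16561} - \frac{981}{E{\left(9,z \right)}} = \frac{66 \left(1 + 2 \cdot 66\right)}{16561} - \frac{981}{9 \left(-127\right)} = 66 \left(1 + 132\right) \frac{1}{16561} - \frac{981}{-1143} = 66 \cdot 133 \cdot \frac{1}{16561} - - \frac{109}{127} = 8778 \cdot \frac{1}{16561} + \frac{109}{127} = \frac{8778}{16561} + \frac{109}{127} = \frac{2919955}{2103247}$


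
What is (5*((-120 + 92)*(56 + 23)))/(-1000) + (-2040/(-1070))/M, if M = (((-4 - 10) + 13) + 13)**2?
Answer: 355451/32100 ≈ 11.073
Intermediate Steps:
M = 144 (M = ((-14 + 13) + 13)**2 = (-1 + 13)**2 = 12**2 = 144)
(5*((-120 + 92)*(56 + 23)))/(-1000) + (-2040/(-1070))/M = (5*((-120 + 92)*(56 + 23)))/(-1000) - 2040/(-1070)/144 = (5*(-28*79))*(-1/1000) - 2040*(-1/1070)*(1/144) = (5*(-2212))*(-1/1000) + (204/107)*(1/144) = -11060*(-1/1000) + 17/1284 = 553/50 + 17/1284 = 355451/32100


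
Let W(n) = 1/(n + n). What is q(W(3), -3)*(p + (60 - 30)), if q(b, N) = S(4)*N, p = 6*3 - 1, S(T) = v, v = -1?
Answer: 141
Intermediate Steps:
S(T) = -1
W(n) = 1/(2*n)
p = 17 (p = 18 - 1 = 17)
q(b, N) = -N
q(W(3), -3)*(p + (60 - 30)) = (-1*(-3))*(17 + (60 - 30)) = 3*(17 + 30) = 3*47 = 141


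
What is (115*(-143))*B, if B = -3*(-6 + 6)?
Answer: 0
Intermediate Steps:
B = 0 (B = -3*0 = 0)
(115*(-143))*B = (115*(-143))*0 = -16445*0 = 0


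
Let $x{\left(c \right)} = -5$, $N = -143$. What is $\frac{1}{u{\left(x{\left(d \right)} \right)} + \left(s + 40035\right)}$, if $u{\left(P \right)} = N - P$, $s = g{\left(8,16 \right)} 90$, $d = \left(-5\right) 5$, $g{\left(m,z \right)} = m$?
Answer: $\frac{1}{40617} \approx 2.462 \cdot 10^{-5}$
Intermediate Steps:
$d = -25$
$s = 720$ ($s = 8 \cdot 90 = 720$)
$u{\left(P \right)} = -143 - P$
$\frac{1}{u{\left(x{\left(d \right)} \right)} + \left(s + 40035\right)} = \frac{1}{\left(-143 - -5\right) + \left(720 + 40035\right)} = \frac{1}{\left(-143 + 5\right) + 40755} = \frac{1}{-138 + 40755} = \frac{1}{40617}$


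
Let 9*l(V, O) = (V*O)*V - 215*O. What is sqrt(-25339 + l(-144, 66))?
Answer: sqrt(1126335)/3 ≈ 353.76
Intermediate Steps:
l(V, O) = -215*O/9 + O*V**2/9 (l(V, O) = ((V*O)*V - 215*O)/9 = ((O*V)*V - 215*O)/9 = (O*V**2 - 215*O)/9 = (-215*O + O*V**2)/9 = -215*O/9 + O*V**2/9)
sqrt(-25339 + l(-144, 66)) = sqrt(-25339 + (1/9)*66*(-215 + (-144)**2)) = sqrt(-25339 + (1/9)*66*(-215 + 20736)) = sqrt(-25339 + (1/9)*66*20521) = sqrt(-25339 + 451462/3) = sqrt(375445/3) = sqrt(1126335)/3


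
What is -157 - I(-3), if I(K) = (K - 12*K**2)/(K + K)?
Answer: -351/2 ≈ -175.50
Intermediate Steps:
I(K) = (K - 12*K**2)/(2*K) (I(K) = (K - 12*K**2)/((2*K)) = (K - 12*K**2)*(1/(2*K)) = (K - 12*K**2)/(2*K))
-157 - I(-3) = -157 - (1/2 - 6*(-3)) = -157 - (1/2 + 18) = -157 - 1*37/2 = -157 - 37/2 = -351/2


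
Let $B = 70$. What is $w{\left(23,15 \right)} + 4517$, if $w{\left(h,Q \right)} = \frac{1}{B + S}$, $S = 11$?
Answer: $\frac{365878}{81} \approx 4517.0$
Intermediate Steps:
$w{\left(h,Q \right)} = \frac{1}{81}$ ($w{\left(h,Q \right)} = \frac{1}{70 + 11} = \frac{1}{81}$)
$w{\left(23,15 \right)} + 4517 = \frac{1}{81} + 4517 = \frac{365878}{81}$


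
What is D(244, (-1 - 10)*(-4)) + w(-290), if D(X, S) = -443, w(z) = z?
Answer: -733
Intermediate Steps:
D(244, (-1 - 10)*(-4)) + w(-290) = -443 - 290 = -733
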